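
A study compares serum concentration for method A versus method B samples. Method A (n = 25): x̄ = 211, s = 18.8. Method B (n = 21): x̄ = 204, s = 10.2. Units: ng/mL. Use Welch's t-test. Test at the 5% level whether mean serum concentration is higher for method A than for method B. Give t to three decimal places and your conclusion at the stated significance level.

t = 1.602; fail to reject H0

Let group 1 = method A, group 2 = method B. H0: μ_1 = μ_2; H1: μ_1 > μ_2 (Welch's two-sample t-test, right-tailed).
t = (x̄_1 − x̄_2)/√(s_1²/n_1 + s_2²/n_2) = (211 − 204)/√(18.8²/25 + 10.2²/21) = 1.602
Welch–Satterthwaite df ≈ 38.15
p-value = P(T ≥ 1.602) ≈ 0.0587
Since p ≈ 0.0587 > α = 0.05, fail to reject H0; the evidence is not statistically significant.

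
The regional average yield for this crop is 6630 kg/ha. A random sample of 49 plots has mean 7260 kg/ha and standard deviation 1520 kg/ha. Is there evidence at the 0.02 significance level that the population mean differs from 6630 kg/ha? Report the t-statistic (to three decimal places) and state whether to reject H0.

t = 2.901; reject H0

H0: μ = 6630; H1: μ ≠ 6630 (one-sample t-test, two-sided).
t = (x̄ − μ₀)/(s/√n) = (7260 − 6630)/(1520/√49) = 2.901
df = n − 1 = 48
Two-sided p-value ≈ 0.0056
Since p ≈ 0.0056 < α = 0.02, reject H0; the evidence is statistically significant.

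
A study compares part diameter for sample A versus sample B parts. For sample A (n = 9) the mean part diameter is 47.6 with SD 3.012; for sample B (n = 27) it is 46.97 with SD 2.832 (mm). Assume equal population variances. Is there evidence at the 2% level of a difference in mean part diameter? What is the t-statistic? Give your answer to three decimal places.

0.569

Let group 1 = sample A, group 2 = sample B. H0: μ_1 = μ_2; H1: μ_1 ≠ μ_2 (two-sample pooled-variance t-test, two-sided).
s_p² = [(9−1)·3.012² + (27−1)·2.832²]/(9+27−2) = 8.26773
t = (47.6 − 46.97)/√[8.26773·(1/9 + 1/27)] = 0.569
df = n₁ + n₂ − 2 = 34
Two-sided p-value ≈ 0.5729
Since p ≈ 0.5729 > α = 0.02, fail to reject H0; the data do not provide sufficient evidence against H0.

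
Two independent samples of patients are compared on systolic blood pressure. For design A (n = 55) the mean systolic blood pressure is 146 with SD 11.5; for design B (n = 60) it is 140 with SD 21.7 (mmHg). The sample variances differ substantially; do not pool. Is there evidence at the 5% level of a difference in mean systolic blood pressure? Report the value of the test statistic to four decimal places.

Let group 1 = design A, group 2 = design B. H0: μ_1 = μ_2; H1: μ_1 ≠ μ_2 (Welch's two-sample t-test, two-sided).
t = (x̄_1 − x̄_2)/√(s_1²/n_1 + s_2²/n_2) = (146 − 140)/√(11.5²/55 + 21.7²/60) = 1.8738
Welch–Satterthwaite df ≈ 91.33
Two-sided p-value ≈ 0.064
Since p ≈ 0.064 > α = 0.05, fail to reject H0; the evidence is not statistically significant.

1.8738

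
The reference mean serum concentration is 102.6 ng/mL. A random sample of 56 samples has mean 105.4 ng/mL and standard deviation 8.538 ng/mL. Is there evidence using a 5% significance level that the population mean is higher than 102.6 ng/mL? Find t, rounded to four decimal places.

2.4541

H0: μ = 102.6; H1: μ > 102.6 (one-sample t-test, right-tailed).
t = (x̄ − μ₀)/(s/√n) = (105.4 − 102.6)/(8.538/√56) = 2.4541
df = n − 1 = 55
p-value = P(T ≥ 2.4541) ≈ 0.009
Since p ≈ 0.009 < α = 0.05, reject H0; the evidence is statistically significant.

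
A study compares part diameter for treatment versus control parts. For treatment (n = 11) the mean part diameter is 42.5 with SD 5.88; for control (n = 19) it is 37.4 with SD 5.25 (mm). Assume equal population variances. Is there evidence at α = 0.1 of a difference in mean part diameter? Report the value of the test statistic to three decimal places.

Let group 1 = treatment, group 2 = control. H0: μ_1 = μ_2; H1: μ_1 ≠ μ_2 (two-sample pooled-variance t-test, two-sided).
s_p² = [(11−1)·5.88² + (19−1)·5.25²]/(11+19−2) = 30.0667
t = (42.5 − 37.4)/√[30.0667·(1/11 + 1/19)] = 2.455
df = n₁ + n₂ − 2 = 28
Two-sided p-value ≈ 0.021
Since p ≈ 0.021 < α = 0.1, reject H0; the data support H1.

2.455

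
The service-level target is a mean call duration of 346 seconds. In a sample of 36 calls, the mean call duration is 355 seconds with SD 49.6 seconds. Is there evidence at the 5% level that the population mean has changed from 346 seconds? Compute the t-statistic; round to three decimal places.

H0: μ = 346; H1: μ ≠ 346 (one-sample t-test, two-sided).
t = (x̄ − μ₀)/(s/√n) = (355 − 346)/(49.6/√36) = 1.089
df = n − 1 = 35
Two-sided p-value ≈ 0.2837
Since p ≈ 0.2837 > α = 0.05, fail to reject H0; the data do not provide sufficient evidence against H0.

1.089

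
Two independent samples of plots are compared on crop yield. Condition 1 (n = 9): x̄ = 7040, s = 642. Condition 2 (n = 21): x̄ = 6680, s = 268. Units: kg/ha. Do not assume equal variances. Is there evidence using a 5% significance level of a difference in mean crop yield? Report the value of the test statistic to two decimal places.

1.62

Let group 1 = condition 1, group 2 = condition 2. H0: μ_1 = μ_2; H1: μ_1 ≠ μ_2 (Welch's two-sample t-test, two-sided).
t = (x̄_1 − x̄_2)/√(s_1²/n_1 + s_2²/n_2) = (7040 − 6680)/√(642²/9 + 268²/21) = 1.62
Welch–Satterthwaite df ≈ 9.22
Two-sided p-value ≈ 0.1383
Since p ≈ 0.1383 > α = 0.05, fail to reject H0; the data do not provide sufficient evidence against H0.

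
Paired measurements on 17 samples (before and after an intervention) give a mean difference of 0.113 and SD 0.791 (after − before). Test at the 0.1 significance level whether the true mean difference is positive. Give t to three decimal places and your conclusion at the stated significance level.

H0: μ_d = 0; H1: μ_d > 0 (paired t-test on the differences, right-tailed).
t = d̄/(s_d/√n) = 0.113/(0.791/√17) = 0.589
df = n − 1 = 16
p-value = P(T ≥ 0.589) ≈ 0.282
Since p ≈ 0.282 > α = 0.1, fail to reject H0; the data do not provide sufficient evidence against H0.

t = 0.589; fail to reject H0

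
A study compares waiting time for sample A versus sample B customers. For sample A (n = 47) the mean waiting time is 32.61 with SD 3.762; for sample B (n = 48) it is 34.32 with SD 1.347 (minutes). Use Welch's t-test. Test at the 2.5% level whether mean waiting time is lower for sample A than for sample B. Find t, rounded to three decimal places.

-2.937

Let group 1 = sample A, group 2 = sample B. H0: μ_1 = μ_2; H1: μ_1 < μ_2 (Welch's two-sample t-test, left-tailed).
t = (x̄_1 − x̄_2)/√(s_1²/n_1 + s_2²/n_2) = (32.61 − 34.32)/√(3.762²/47 + 1.347²/48) = -2.937
Welch–Satterthwaite df ≈ 57.39
p-value = P(T ≤ -2.937) ≈ 0.0024
Since p ≈ 0.0024 < α = 0.025, reject H0; the data support H1.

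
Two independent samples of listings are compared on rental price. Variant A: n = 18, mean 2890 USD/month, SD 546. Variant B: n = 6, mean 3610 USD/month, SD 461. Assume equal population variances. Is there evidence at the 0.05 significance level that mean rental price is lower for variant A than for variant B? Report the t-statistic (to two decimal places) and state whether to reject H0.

t = -2.89; reject H0

Let group 1 = variant A, group 2 = variant B. H0: μ_1 = μ_2; H1: μ_1 < μ_2 (two-sample pooled-variance t-test, left-tailed).
s_p² = [(18−1)·546² + (6−1)·461²]/(18+6−2) = 278663
t = (2890 − 3610)/√[278663·(1/18 + 1/6)] = -2.89
df = n₁ + n₂ − 2 = 22
p-value = P(T ≤ -2.89) ≈ 0.0042
Since p ≈ 0.0042 < α = 0.05, reject H0; the evidence is statistically significant.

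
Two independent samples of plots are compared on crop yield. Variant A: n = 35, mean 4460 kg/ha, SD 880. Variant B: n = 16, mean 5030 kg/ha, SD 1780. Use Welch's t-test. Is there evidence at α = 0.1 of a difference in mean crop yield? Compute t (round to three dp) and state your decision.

Let group 1 = variant A, group 2 = variant B. H0: μ_1 = μ_2; H1: μ_1 ≠ μ_2 (Welch's two-sample t-test, two-sided).
t = (x̄_1 − x̄_2)/√(s_1²/n_1 + s_2²/n_2) = (4460 − 5030)/√(880²/35 + 1780²/16) = -1.215
Welch–Satterthwaite df ≈ 18.44
Two-sided p-value ≈ 0.2398
Since p ≈ 0.2398 > α = 0.1, fail to reject H0; the evidence is not statistically significant.

t = -1.215; fail to reject H0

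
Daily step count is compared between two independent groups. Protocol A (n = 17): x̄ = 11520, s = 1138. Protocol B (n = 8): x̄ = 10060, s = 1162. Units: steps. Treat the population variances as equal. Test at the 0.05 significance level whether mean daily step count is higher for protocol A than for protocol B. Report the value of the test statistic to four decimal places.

2.9731

Let group 1 = protocol A, group 2 = protocol B. H0: μ_1 = μ_2; H1: μ_1 > μ_2 (two-sample pooled-variance t-test, right-tailed).
s_p² = [(17−1)·1138² + (8−1)·1162²]/(17+8−2) = 1311840
t = (11520 − 10060)/√[1311840·(1/17 + 1/8)] = 2.9731
df = n₁ + n₂ − 2 = 23
p-value = P(T ≥ 2.9731) ≈ 0.003
Since p ≈ 0.003 < α = 0.05, reject H0; the data support H1.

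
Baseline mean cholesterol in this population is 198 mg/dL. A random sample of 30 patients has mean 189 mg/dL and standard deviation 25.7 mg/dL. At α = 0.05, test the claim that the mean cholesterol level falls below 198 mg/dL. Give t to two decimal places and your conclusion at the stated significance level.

t = -1.92; reject H0

H0: μ = 198; H1: μ < 198 (one-sample t-test, left-tailed).
t = (x̄ − μ₀)/(s/√n) = (189 − 198)/(25.7/√30) = -1.92
df = n − 1 = 29
p-value = P(T ≤ -1.92) ≈ 0.032
Since p ≈ 0.032 < α = 0.05, reject H0; the data support H1.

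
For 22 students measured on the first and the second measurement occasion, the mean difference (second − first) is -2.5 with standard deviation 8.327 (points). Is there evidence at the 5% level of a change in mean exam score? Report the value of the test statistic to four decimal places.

H0: μ_d = 0; H1: μ_d ≠ 0 (paired t-test on the differences, two-sided).
t = d̄/(s_d/√n) = -2.5/(8.327/√22) = -1.4082
df = n − 1 = 21
Two-sided p-value ≈ 0.1737
Since p ≈ 0.1737 > α = 0.05, fail to reject H0; the evidence is not statistically significant.

-1.4082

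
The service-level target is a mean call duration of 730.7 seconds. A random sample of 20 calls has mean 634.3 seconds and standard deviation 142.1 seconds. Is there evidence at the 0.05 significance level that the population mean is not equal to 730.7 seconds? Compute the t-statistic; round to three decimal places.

-3.034

H0: μ = 730.7; H1: μ ≠ 730.7 (one-sample t-test, two-sided).
t = (x̄ − μ₀)/(s/√n) = (634.3 − 730.7)/(142.1/√20) = -3.034
df = n − 1 = 19
Two-sided p-value ≈ 0.007
Since p ≈ 0.007 < α = 0.05, reject H0; the evidence is statistically significant.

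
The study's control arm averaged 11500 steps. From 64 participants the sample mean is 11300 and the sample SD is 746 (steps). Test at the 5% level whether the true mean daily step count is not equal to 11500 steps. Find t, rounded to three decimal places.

-2.145

H0: μ = 11500; H1: μ ≠ 11500 (one-sample t-test, two-sided).
t = (x̄ − μ₀)/(s/√n) = (11300 − 11500)/(746/√64) = -2.145
df = n − 1 = 63
Two-sided p-value ≈ 0.036
Since p ≈ 0.036 < α = 0.05, reject H0; the data support H1.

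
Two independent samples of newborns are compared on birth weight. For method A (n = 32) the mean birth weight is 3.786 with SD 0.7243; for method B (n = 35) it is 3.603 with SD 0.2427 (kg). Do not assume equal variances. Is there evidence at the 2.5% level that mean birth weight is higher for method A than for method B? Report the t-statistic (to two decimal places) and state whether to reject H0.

Let group 1 = method A, group 2 = method B. H0: μ_1 = μ_2; H1: μ_1 > μ_2 (Welch's two-sample t-test, right-tailed).
t = (x̄_1 − x̄_2)/√(s_1²/n_1 + s_2²/n_2) = (3.786 − 3.603)/√(0.7243²/32 + 0.2427²/35) = 1.36
Welch–Satterthwaite df ≈ 37.33
p-value = P(T ≥ 1.36) ≈ 0.0908
Since p ≈ 0.0908 > α = 0.025, fail to reject H0; the data do not provide sufficient evidence against H0.

t = 1.36; fail to reject H0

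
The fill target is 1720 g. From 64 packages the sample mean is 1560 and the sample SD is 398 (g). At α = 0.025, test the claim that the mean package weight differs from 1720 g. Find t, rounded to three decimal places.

H0: μ = 1720; H1: μ ≠ 1720 (one-sample t-test, two-sided).
t = (x̄ − μ₀)/(s/√n) = (1560 − 1720)/(398/√64) = -3.216
df = n − 1 = 63
Two-sided p-value ≈ 0.002
Since p ≈ 0.002 < α = 0.025, reject H0; the data support H1.

-3.216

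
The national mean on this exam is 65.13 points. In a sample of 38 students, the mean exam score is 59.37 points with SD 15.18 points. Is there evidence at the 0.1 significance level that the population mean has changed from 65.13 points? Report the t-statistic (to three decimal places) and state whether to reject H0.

t = -2.339; reject H0

H0: μ = 65.13; H1: μ ≠ 65.13 (one-sample t-test, two-sided).
t = (x̄ − μ₀)/(s/√n) = (59.37 − 65.13)/(15.18/√38) = -2.339
df = n − 1 = 37
Two-sided p-value ≈ 0.025
Since p ≈ 0.025 < α = 0.1, reject H0; the data support H1.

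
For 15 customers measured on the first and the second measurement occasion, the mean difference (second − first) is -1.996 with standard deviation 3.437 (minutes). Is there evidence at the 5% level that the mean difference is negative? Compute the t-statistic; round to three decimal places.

H0: μ_d = 0; H1: μ_d < 0 (paired t-test on the differences, left-tailed).
t = d̄/(s_d/√n) = -1.996/(3.437/√15) = -2.249
df = n − 1 = 14
p-value = P(T ≤ -2.249) ≈ 0.021
Since p ≈ 0.021 < α = 0.05, reject H0; the evidence is statistically significant.

-2.249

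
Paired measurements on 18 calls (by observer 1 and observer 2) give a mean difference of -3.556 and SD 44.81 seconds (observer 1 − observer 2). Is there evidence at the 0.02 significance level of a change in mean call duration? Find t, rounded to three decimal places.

-0.337

H0: μ_d = 0; H1: μ_d ≠ 0 (paired t-test on the differences, two-sided).
t = d̄/(s_d/√n) = -3.556/(44.81/√18) = -0.337
df = n − 1 = 17
Two-sided p-value ≈ 0.7405
Since p ≈ 0.7405 > α = 0.02, fail to reject H0; the data do not provide sufficient evidence against H0.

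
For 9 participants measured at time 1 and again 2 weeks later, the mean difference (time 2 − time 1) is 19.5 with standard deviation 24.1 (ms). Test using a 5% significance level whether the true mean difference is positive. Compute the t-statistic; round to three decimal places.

H0: μ_d = 0; H1: μ_d > 0 (paired t-test on the differences, right-tailed).
t = d̄/(s_d/√n) = 19.5/(24.1/√9) = 2.427
df = n − 1 = 8
p-value = P(T ≥ 2.427) ≈ 0.021
Since p ≈ 0.021 < α = 0.05, reject H0; the data support H1.

2.427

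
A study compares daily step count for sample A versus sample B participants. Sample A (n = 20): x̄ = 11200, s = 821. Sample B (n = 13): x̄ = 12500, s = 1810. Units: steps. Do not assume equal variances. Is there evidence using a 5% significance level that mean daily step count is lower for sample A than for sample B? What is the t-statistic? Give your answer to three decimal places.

-2.432

Let group 1 = sample A, group 2 = sample B. H0: μ_1 = μ_2; H1: μ_1 < μ_2 (Welch's two-sample t-test, left-tailed).
t = (x̄_1 − x̄_2)/√(s_1²/n_1 + s_2²/n_2) = (11200 − 12500)/√(821²/20 + 1810²/13) = -2.432
Welch–Satterthwaite df ≈ 15.25
p-value = P(T ≤ -2.432) ≈ 0.014
Since p ≈ 0.014 < α = 0.05, reject H0; the data support H1.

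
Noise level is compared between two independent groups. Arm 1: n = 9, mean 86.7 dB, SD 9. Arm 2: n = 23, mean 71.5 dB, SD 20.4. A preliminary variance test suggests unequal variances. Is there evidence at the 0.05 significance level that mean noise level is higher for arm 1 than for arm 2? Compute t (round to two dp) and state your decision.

t = 2.92; reject H0

Let group 1 = arm 1, group 2 = arm 2. H0: μ_1 = μ_2; H1: μ_1 > μ_2 (Welch's two-sample t-test, right-tailed).
t = (x̄_1 − x̄_2)/√(s_1²/n_1 + s_2²/n_2) = (86.7 − 71.5)/√(9²/9 + 20.4²/23) = 2.92
Welch–Satterthwaite df ≈ 29.36
p-value = P(T ≥ 2.92) ≈ 0.0033
Since p ≈ 0.0033 < α = 0.05, reject H0; the data support H1.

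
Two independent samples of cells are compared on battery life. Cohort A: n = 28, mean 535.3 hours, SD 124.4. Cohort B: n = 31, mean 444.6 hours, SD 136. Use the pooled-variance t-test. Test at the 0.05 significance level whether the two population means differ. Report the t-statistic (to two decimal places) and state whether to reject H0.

Let group 1 = cohort A, group 2 = cohort B. H0: μ_1 = μ_2; H1: μ_1 ≠ μ_2 (two-sample pooled-variance t-test, two-sided).
s_p² = [(28−1)·124.4² + (31−1)·136²]/(28+31−2) = 17065.2
t = (535.3 − 444.6)/√[17065.2·(1/28 + 1/31)] = 2.66
df = n₁ + n₂ − 2 = 57
Two-sided p-value ≈ 0.010
Since p ≈ 0.010 < α = 0.05, reject H0; the evidence is statistically significant.

t = 2.66; reject H0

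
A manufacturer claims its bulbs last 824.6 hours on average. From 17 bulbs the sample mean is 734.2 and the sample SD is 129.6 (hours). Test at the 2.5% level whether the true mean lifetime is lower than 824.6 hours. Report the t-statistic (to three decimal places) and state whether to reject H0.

t = -2.876; reject H0

H0: μ = 824.6; H1: μ < 824.6 (one-sample t-test, left-tailed).
t = (x̄ − μ₀)/(s/√n) = (734.2 − 824.6)/(129.6/√17) = -2.876
df = n − 1 = 16
p-value = P(T ≤ -2.876) ≈ 0.0055
Since p ≈ 0.0055 < α = 0.025, reject H0; the evidence is statistically significant.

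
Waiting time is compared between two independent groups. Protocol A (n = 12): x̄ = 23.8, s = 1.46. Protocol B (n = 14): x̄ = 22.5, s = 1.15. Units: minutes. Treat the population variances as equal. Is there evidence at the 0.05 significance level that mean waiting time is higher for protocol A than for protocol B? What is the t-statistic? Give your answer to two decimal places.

Let group 1 = protocol A, group 2 = protocol B. H0: μ_1 = μ_2; H1: μ_1 > μ_2 (two-sample pooled-variance t-test, right-tailed).
s_p² = [(12−1)·1.46² + (14−1)·1.15²]/(12+14−2) = 1.69334
t = (23.8 − 22.5)/√[1.69334·(1/12 + 1/14)] = 2.54
df = n₁ + n₂ − 2 = 24
p-value = P(T ≥ 2.54) ≈ 0.0090
Since p ≈ 0.0090 < α = 0.05, reject H0; the evidence is statistically significant.

2.54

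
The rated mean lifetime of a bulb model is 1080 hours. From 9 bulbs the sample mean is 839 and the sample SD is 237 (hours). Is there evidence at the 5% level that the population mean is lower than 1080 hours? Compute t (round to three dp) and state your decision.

t = -3.051; reject H0

H0: μ = 1080; H1: μ < 1080 (one-sample t-test, left-tailed).
t = (x̄ − μ₀)/(s/√n) = (839 − 1080)/(237/√9) = -3.051
df = n − 1 = 8
p-value = P(T ≤ -3.051) ≈ 0.0079
Since p ≈ 0.0079 < α = 0.05, reject H0; the evidence is statistically significant.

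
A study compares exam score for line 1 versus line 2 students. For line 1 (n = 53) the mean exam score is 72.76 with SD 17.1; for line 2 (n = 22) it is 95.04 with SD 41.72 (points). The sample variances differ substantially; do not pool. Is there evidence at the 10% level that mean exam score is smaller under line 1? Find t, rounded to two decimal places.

Let group 1 = line 1, group 2 = line 2. H0: μ_1 = μ_2; H1: μ_1 < μ_2 (Welch's two-sample t-test, left-tailed).
t = (x̄_1 − x̄_2)/√(s_1²/n_1 + s_2²/n_2) = (72.76 − 95.04)/√(17.1²/53 + 41.72²/22) = -2.42
Welch–Satterthwaite df ≈ 23.98
p-value = P(T ≤ -2.42) ≈ 0.012
Since p ≈ 0.012 < α = 0.1, reject H0; the evidence is statistically significant.

-2.42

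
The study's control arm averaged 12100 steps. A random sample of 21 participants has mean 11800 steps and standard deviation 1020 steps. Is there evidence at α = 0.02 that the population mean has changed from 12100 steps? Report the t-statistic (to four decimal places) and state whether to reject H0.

H0: μ = 12100; H1: μ ≠ 12100 (one-sample t-test, two-sided).
t = (x̄ − μ₀)/(s/√n) = (11800 − 12100)/(1020/√21) = -1.3478
df = n − 1 = 20
Two-sided p-value ≈ 0.193
Since p ≈ 0.193 > α = 0.02, fail to reject H0; the data do not provide sufficient evidence against H0.

t = -1.3478; fail to reject H0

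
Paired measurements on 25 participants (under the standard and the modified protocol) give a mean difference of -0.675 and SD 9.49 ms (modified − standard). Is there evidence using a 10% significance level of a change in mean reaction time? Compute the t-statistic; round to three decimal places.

-0.356

H0: μ_d = 0; H1: μ_d ≠ 0 (paired t-test on the differences, two-sided).
t = d̄/(s_d/√n) = -0.675/(9.49/√25) = -0.356
df = n − 1 = 24
Two-sided p-value ≈ 0.7252
Since p ≈ 0.7252 > α = 0.1, fail to reject H0; the evidence is not statistically significant.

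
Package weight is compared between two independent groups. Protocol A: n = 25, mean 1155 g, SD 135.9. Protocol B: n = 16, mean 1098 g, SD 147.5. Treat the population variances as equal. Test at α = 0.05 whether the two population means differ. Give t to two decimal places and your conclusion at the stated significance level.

t = 1.27; fail to reject H0

Let group 1 = protocol A, group 2 = protocol B. H0: μ_1 = μ_2; H1: μ_1 ≠ μ_2 (two-sample pooled-variance t-test, two-sided).
s_p² = [(25−1)·135.9² + (16−1)·147.5²]/(25+16−2) = 19733.2
t = (1155 − 1098)/√[19733.2·(1/25 + 1/16)] = 1.27
df = n₁ + n₂ − 2 = 39
Two-sided p-value ≈ 0.213
Since p ≈ 0.213 > α = 0.05, fail to reject H0; the evidence is not statistically significant.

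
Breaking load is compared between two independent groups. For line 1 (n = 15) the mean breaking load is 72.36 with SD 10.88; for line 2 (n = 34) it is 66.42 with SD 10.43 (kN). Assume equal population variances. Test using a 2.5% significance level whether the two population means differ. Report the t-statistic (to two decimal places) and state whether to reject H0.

Let group 1 = line 1, group 2 = line 2. H0: μ_1 = μ_2; H1: μ_1 ≠ μ_2 (two-sample pooled-variance t-test, two-sided).
s_p² = [(15−1)·10.88² + (34−1)·10.43²]/(15+34−2) = 111.641
t = (72.36 − 66.42)/√[111.641·(1/15 + 1/34)] = 1.81
df = n₁ + n₂ − 2 = 47
Two-sided p-value ≈ 0.0761
Since p ≈ 0.0761 > α = 0.025, fail to reject H0; the data do not provide sufficient evidence against H0.

t = 1.81; fail to reject H0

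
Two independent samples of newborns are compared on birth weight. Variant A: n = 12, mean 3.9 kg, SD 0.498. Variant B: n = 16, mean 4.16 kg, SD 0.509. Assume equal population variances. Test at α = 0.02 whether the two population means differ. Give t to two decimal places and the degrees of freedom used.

Let group 1 = variant A, group 2 = variant B. H0: μ_1 = μ_2; H1: μ_1 ≠ μ_2 (two-sample pooled-variance t-test, two-sided).
s_p² = [(12−1)·0.498² + (16−1)·0.509²]/(12+16−2) = 0.254395
t = (3.9 − 4.16)/√[0.254395·(1/12 + 1/16)] = -1.35
df = n₁ + n₂ − 2 = 26
Two-sided p-value ≈ 0.189
Since p ≈ 0.189 > α = 0.02, fail to reject H0; the evidence is not statistically significant.

t = -1.35, df = 26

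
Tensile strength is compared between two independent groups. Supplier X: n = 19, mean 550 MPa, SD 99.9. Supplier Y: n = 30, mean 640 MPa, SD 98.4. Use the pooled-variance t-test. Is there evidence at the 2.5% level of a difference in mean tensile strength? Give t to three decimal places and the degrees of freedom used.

Let group 1 = supplier X, group 2 = supplier Y. H0: μ_1 = μ_2; H1: μ_1 ≠ μ_2 (two-sample pooled-variance t-test, two-sided).
s_p² = [(19−1)·99.9² + (30−1)·98.4²]/(19+30−2) = 9796.48
t = (550 − 640)/√[9796.48·(1/19 + 1/30)] = -3.101
df = n₁ + n₂ − 2 = 47
Two-sided p-value ≈ 0.0033
Since p ≈ 0.0033 < α = 0.025, reject H0; the data support H1.

t = -3.101, df = 47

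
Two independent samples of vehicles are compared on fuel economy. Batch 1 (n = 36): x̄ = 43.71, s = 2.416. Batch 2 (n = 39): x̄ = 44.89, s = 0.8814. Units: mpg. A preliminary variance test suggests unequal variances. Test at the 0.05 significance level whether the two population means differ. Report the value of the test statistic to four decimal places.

-2.7655

Let group 1 = batch 1, group 2 = batch 2. H0: μ_1 = μ_2; H1: μ_1 ≠ μ_2 (Welch's two-sample t-test, two-sided).
t = (x̄_1 − x̄_2)/√(s_1²/n_1 + s_2²/n_2) = (43.71 − 44.89)/√(2.416²/36 + 0.8814²/39) = -2.7655
Welch–Satterthwaite df ≈ 43.52
Two-sided p-value ≈ 0.0083
Since p ≈ 0.0083 < α = 0.05, reject H0; the data support H1.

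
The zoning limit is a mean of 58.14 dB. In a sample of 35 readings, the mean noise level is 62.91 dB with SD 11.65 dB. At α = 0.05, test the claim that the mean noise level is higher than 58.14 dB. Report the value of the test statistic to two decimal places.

H0: μ = 58.14; H1: μ > 58.14 (one-sample t-test, right-tailed).
t = (x̄ − μ₀)/(s/√n) = (62.91 − 58.14)/(11.65/√35) = 2.42
df = n − 1 = 34
p-value = P(T ≥ 2.42) ≈ 0.010
Since p ≈ 0.010 < α = 0.05, reject H0; the evidence is statistically significant.

2.42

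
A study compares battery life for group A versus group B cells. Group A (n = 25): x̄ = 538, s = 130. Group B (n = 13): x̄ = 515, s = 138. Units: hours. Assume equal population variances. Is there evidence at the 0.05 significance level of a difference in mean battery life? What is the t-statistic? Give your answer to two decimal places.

Let group 1 = group A, group 2 = group B. H0: μ_1 = μ_2; H1: μ_1 ≠ μ_2 (two-sample pooled-variance t-test, two-sided).
s_p² = [(25−1)·130² + (13−1)·138²]/(25+13−2) = 17614.7
t = (538 − 515)/√[17614.7·(1/25 + 1/13)] = 0.51
df = n₁ + n₂ − 2 = 36
Two-sided p-value ≈ 0.615
Since p ≈ 0.615 > α = 0.05, fail to reject H0; the data do not provide sufficient evidence against H0.

0.51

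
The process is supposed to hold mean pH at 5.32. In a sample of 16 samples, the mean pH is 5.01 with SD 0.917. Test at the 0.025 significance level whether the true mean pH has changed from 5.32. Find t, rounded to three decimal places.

H0: μ = 5.32; H1: μ ≠ 5.32 (one-sample t-test, two-sided).
t = (x̄ − μ₀)/(s/√n) = (5.01 − 5.32)/(0.917/√16) = -1.352
df = n − 1 = 15
Two-sided p-value ≈ 0.196
Since p ≈ 0.196 > α = 0.025, fail to reject H0; the data do not provide sufficient evidence against H0.

-1.352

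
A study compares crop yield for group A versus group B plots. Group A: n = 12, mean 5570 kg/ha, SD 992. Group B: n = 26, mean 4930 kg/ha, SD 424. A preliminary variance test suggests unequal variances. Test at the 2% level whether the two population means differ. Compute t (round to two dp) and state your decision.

t = 2.15; fail to reject H0

Let group 1 = group A, group 2 = group B. H0: μ_1 = μ_2; H1: μ_1 ≠ μ_2 (Welch's two-sample t-test, two-sided).
t = (x̄_1 − x̄_2)/√(s_1²/n_1 + s_2²/n_2) = (5570 − 4930)/√(992²/12 + 424²/26) = 2.15
Welch–Satterthwaite df ≈ 12.89
Two-sided p-value ≈ 0.0515
Since p ≈ 0.0515 > α = 0.02, fail to reject H0; the evidence is not statistically significant.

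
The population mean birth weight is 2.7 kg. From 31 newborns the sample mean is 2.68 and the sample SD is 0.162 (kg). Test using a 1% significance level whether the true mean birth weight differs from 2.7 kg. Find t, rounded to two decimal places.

H0: μ = 2.7; H1: μ ≠ 2.7 (one-sample t-test, two-sided).
t = (x̄ − μ₀)/(s/√n) = (2.68 − 2.7)/(0.162/√31) = -0.69
df = n − 1 = 30
Two-sided p-value ≈ 0.497
Since p ≈ 0.497 > α = 0.01, fail to reject H0; the data do not provide sufficient evidence against H0.

-0.69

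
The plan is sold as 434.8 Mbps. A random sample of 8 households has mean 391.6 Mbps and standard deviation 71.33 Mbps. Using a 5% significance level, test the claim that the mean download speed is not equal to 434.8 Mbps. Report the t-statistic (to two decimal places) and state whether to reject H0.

t = -1.71; fail to reject H0

H0: μ = 434.8; H1: μ ≠ 434.8 (one-sample t-test, two-sided).
t = (x̄ − μ₀)/(s/√n) = (391.6 − 434.8)/(71.33/√8) = -1.71
df = n − 1 = 7
Two-sided p-value ≈ 0.130
Since p ≈ 0.130 > α = 0.05, fail to reject H0; the evidence is not statistically significant.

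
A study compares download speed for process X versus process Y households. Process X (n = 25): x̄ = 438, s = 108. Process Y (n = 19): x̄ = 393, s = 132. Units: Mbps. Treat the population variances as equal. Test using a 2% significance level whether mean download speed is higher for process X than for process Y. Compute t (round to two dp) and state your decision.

t = 1.24; fail to reject H0

Let group 1 = process X, group 2 = process Y. H0: μ_1 = μ_2; H1: μ_1 > μ_2 (two-sample pooled-variance t-test, right-tailed).
s_p² = [(25−1)·108² + (19−1)·132²]/(25+19−2) = 14132.6
t = (438 − 393)/√[14132.6·(1/25 + 1/19)] = 1.24
df = n₁ + n₂ − 2 = 42
p-value = P(T ≥ 1.24) ≈ 0.1103
Since p ≈ 0.1103 > α = 0.02, fail to reject H0; the evidence is not statistically significant.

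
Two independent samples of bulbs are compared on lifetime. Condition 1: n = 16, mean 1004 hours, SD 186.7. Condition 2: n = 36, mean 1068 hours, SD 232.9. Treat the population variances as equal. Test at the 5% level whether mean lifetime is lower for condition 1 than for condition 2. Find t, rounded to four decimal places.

-0.9679

Let group 1 = condition 1, group 2 = condition 2. H0: μ_1 = μ_2; H1: μ_1 < μ_2 (two-sample pooled-variance t-test, left-tailed).
s_p² = [(16−1)·186.7² + (36−1)·232.9²]/(16+36−2) = 48426.8
t = (1004 − 1068)/√[48426.8·(1/16 + 1/36)] = -0.9679
df = n₁ + n₂ − 2 = 50
p-value = P(T ≤ -0.9679) ≈ 0.1689
Since p ≈ 0.1689 > α = 0.05, fail to reject H0; the evidence is not statistically significant.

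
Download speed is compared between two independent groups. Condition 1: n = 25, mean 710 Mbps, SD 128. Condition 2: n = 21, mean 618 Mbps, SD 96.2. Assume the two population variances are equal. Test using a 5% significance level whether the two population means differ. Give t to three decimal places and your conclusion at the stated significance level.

Let group 1 = condition 1, group 2 = condition 2. H0: μ_1 = μ_2; H1: μ_1 ≠ μ_2 (two-sample pooled-variance t-test, two-sided).
s_p² = [(25−1)·128² + (21−1)·96.2²]/(25+21−2) = 13143.3
t = (710 − 618)/√[13143.3·(1/25 + 1/21)] = 2.711
df = n₁ + n₂ − 2 = 44
Two-sided p-value ≈ 0.010
Since p ≈ 0.010 < α = 0.05, reject H0; the evidence is statistically significant.

t = 2.711; reject H0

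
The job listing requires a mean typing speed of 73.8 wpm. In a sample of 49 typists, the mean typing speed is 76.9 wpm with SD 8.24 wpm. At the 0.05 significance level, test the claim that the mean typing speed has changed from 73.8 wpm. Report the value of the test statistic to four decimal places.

H0: μ = 73.8; H1: μ ≠ 73.8 (one-sample t-test, two-sided).
t = (x̄ − μ₀)/(s/√n) = (76.9 − 73.8)/(8.24/√49) = 2.6335
df = n − 1 = 48
Two-sided p-value ≈ 0.0113
Since p ≈ 0.0113 < α = 0.05, reject H0; the evidence is statistically significant.

2.6335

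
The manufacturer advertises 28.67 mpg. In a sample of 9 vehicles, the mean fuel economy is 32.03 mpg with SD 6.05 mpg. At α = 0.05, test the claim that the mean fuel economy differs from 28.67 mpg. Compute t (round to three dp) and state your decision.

t = 1.666; fail to reject H0

H0: μ = 28.67; H1: μ ≠ 28.67 (one-sample t-test, two-sided).
t = (x̄ − μ₀)/(s/√n) = (32.03 − 28.67)/(6.05/√9) = 1.666
df = n − 1 = 8
Two-sided p-value ≈ 0.134
Since p ≈ 0.134 > α = 0.05, fail to reject H0; the data do not provide sufficient evidence against H0.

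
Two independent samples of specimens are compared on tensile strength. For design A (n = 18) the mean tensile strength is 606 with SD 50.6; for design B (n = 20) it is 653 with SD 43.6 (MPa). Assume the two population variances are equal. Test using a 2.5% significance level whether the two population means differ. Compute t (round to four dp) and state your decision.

Let group 1 = design A, group 2 = design B. H0: μ_1 = μ_2; H1: μ_1 ≠ μ_2 (two-sample pooled-variance t-test, two-sided).
s_p² = [(18−1)·50.6² + (20−1)·43.6²]/(18+20−2) = 2212.34
t = (606 − 653)/√[2212.34·(1/18 + 1/20)] = -3.0756
df = n₁ + n₂ − 2 = 36
Two-sided p-value ≈ 0.0040
Since p ≈ 0.0040 < α = 0.025, reject H0; the data support H1.

t = -3.0756; reject H0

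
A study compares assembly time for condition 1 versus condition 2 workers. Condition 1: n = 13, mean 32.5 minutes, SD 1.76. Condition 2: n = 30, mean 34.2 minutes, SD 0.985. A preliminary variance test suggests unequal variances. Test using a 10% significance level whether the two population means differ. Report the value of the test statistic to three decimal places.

-3.268

Let group 1 = condition 1, group 2 = condition 2. H0: μ_1 = μ_2; H1: μ_1 ≠ μ_2 (Welch's two-sample t-test, two-sided).
t = (x̄_1 − x̄_2)/√(s_1²/n_1 + s_2²/n_2) = (32.5 − 34.2)/√(1.76²/13 + 0.985²/30) = -3.268
Welch–Satterthwaite df ≈ 15.36
Two-sided p-value ≈ 0.005
Since p ≈ 0.005 < α = 0.1, reject H0; the evidence is statistically significant.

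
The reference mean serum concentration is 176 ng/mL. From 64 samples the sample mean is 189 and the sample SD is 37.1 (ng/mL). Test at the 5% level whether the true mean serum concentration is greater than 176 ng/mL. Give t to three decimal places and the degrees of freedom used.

t = 2.803, df = 63

H0: μ = 176; H1: μ > 176 (one-sample t-test, right-tailed).
t = (x̄ − μ₀)/(s/√n) = (189 − 176)/(37.1/√64) = 2.803
df = n − 1 = 63
p-value = P(T ≥ 2.803) ≈ 0.003
Since p ≈ 0.003 < α = 0.05, reject H0; the data support H1.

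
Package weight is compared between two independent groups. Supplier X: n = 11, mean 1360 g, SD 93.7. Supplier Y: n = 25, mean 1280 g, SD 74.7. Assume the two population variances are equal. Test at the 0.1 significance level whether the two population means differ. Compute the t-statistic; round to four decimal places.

Let group 1 = supplier X, group 2 = supplier Y. H0: μ_1 = μ_2; H1: μ_1 ≠ μ_2 (two-sample pooled-variance t-test, two-sided).
s_p² = [(11−1)·93.7² + (25−1)·74.7²]/(11+25−2) = 6521.15
t = (1360 − 1280)/√[6521.15·(1/11 + 1/25)] = 2.7381
df = n₁ + n₂ − 2 = 34
Two-sided p-value ≈ 0.010
Since p ≈ 0.010 < α = 0.1, reject H0; the evidence is statistically significant.

2.7381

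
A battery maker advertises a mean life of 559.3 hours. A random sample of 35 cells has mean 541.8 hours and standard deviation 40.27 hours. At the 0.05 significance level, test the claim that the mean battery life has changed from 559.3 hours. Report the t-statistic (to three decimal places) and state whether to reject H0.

H0: μ = 559.3; H1: μ ≠ 559.3 (one-sample t-test, two-sided).
t = (x̄ − μ₀)/(s/√n) = (541.8 − 559.3)/(40.27/√35) = -2.571
df = n − 1 = 34
Two-sided p-value ≈ 0.0147
Since p ≈ 0.0147 < α = 0.05, reject H0; the evidence is statistically significant.

t = -2.571; reject H0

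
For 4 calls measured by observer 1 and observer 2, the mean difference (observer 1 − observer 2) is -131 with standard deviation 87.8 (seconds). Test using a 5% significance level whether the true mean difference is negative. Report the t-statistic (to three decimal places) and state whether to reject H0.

t = -2.984; reject H0

H0: μ_d = 0; H1: μ_d < 0 (paired t-test on the differences, left-tailed).
t = d̄/(s_d/√n) = -131/(87.8/√4) = -2.984
df = n − 1 = 3
p-value = P(T ≤ -2.984) ≈ 0.0292
Since p ≈ 0.0292 < α = 0.05, reject H0; the evidence is statistically significant.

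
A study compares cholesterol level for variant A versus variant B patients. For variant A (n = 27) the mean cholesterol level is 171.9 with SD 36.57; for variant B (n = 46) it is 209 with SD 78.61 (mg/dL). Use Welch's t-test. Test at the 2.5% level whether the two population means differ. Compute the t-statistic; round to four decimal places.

Let group 1 = variant A, group 2 = variant B. H0: μ_1 = μ_2; H1: μ_1 ≠ μ_2 (Welch's two-sample t-test, two-sided).
t = (x̄_1 − x̄_2)/√(s_1²/n_1 + s_2²/n_2) = (171.9 − 209)/√(36.57²/27 + 78.61²/46) = -2.7360
Welch–Satterthwaite df ≈ 68.24
Two-sided p-value ≈ 0.0079
Since p ≈ 0.0079 < α = 0.025, reject H0; the evidence is statistically significant.

-2.7360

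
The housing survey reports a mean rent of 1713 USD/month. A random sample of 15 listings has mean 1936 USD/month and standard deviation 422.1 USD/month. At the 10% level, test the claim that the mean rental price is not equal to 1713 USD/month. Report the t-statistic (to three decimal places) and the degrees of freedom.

t = 2.046, df = 14

H0: μ = 1713; H1: μ ≠ 1713 (one-sample t-test, two-sided).
t = (x̄ − μ₀)/(s/√n) = (1936 − 1713)/(422.1/√15) = 2.046
df = n − 1 = 14
Two-sided p-value ≈ 0.0600
Since p ≈ 0.0600 < α = 0.1, reject H0; the data support H1.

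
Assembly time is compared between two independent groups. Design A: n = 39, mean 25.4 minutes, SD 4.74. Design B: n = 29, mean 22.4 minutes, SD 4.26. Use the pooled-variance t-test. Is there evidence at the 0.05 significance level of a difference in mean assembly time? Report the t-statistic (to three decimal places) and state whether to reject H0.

Let group 1 = design A, group 2 = design B. H0: μ_1 = μ_2; H1: μ_1 ≠ μ_2 (two-sample pooled-variance t-test, two-sided).
s_p² = [(39−1)·4.74² + (29−1)·4.26²]/(39+29−2) = 20.6349
t = (25.4 − 22.4)/√[20.6349·(1/39 + 1/29)] = 2.693
df = n₁ + n₂ − 2 = 66
Two-sided p-value ≈ 0.009
Since p ≈ 0.009 < α = 0.05, reject H0; the evidence is statistically significant.

t = 2.693; reject H0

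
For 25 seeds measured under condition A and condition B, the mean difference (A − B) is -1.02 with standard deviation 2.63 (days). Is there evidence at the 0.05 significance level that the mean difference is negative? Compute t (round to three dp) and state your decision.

t = -1.939; reject H0

H0: μ_d = 0; H1: μ_d < 0 (paired t-test on the differences, left-tailed).
t = d̄/(s_d/√n) = -1.02/(2.63/√25) = -1.939
df = n − 1 = 24
p-value = P(T ≤ -1.939) ≈ 0.032
Since p ≈ 0.032 < α = 0.05, reject H0; the evidence is statistically significant.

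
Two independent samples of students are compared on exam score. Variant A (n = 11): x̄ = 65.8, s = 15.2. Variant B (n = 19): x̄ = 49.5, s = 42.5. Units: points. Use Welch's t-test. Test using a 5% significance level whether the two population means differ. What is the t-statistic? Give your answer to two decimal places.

Let group 1 = variant A, group 2 = variant B. H0: μ_1 = μ_2; H1: μ_1 ≠ μ_2 (Welch's two-sample t-test, two-sided).
t = (x̄_1 − x̄_2)/√(s_1²/n_1 + s_2²/n_2) = (65.8 − 49.5)/√(15.2²/11 + 42.5²/19) = 1.51
Welch–Satterthwaite df ≈ 24.67
Two-sided p-value ≈ 0.143
Since p ≈ 0.143 > α = 0.05, fail to reject H0; the evidence is not statistically significant.

1.51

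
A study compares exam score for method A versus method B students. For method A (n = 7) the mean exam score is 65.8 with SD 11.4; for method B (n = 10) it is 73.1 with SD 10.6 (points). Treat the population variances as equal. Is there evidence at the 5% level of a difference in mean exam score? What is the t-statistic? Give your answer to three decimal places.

Let group 1 = method A, group 2 = method B. H0: μ_1 = μ_2; H1: μ_1 ≠ μ_2 (two-sample pooled-variance t-test, two-sided).
s_p² = [(7−1)·11.4² + (10−1)·10.6²]/(7+10−2) = 119.4
t = (65.8 − 73.1)/√[119.4·(1/7 + 1/10)] = -1.356
df = n₁ + n₂ − 2 = 15
Two-sided p-value ≈ 0.195
Since p ≈ 0.195 > α = 0.05, fail to reject H0; the evidence is not statistically significant.

-1.356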